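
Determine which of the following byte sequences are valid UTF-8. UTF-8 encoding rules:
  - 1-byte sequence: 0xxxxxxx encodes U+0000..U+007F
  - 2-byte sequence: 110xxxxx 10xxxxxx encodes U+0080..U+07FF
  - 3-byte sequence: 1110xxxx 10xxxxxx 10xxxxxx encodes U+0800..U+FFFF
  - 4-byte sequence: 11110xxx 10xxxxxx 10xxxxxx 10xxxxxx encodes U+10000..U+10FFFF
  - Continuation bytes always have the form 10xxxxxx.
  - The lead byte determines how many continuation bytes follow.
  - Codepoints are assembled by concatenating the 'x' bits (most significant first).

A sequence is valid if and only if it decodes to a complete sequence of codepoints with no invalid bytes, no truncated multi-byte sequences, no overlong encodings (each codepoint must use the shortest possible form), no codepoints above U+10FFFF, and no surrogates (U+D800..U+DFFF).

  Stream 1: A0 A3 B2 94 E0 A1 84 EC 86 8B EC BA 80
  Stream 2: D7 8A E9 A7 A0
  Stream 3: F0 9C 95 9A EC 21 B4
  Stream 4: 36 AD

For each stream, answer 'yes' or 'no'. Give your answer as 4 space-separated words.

Stream 1: error at byte offset 0. INVALID
Stream 2: decodes cleanly. VALID
Stream 3: error at byte offset 5. INVALID
Stream 4: error at byte offset 1. INVALID

Answer: no yes no no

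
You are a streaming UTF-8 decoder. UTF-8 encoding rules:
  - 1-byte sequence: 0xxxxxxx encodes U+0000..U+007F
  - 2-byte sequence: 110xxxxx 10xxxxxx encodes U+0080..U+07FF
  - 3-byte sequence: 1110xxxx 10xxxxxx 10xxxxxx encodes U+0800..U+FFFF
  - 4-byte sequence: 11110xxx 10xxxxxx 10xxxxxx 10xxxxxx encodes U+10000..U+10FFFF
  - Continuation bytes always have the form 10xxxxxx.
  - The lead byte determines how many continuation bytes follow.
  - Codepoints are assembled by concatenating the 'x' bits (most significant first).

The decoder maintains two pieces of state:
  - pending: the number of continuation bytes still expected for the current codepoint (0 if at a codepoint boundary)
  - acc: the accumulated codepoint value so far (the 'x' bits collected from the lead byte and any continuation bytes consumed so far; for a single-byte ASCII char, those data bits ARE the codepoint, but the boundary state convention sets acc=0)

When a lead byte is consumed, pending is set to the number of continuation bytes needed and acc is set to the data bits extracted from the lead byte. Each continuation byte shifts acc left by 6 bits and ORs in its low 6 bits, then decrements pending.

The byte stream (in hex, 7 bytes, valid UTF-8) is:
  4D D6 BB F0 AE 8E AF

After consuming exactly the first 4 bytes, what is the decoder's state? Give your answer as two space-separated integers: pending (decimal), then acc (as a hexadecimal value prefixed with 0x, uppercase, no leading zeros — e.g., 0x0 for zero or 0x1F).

Byte[0]=4D: 1-byte. pending=0, acc=0x0
Byte[1]=D6: 2-byte lead. pending=1, acc=0x16
Byte[2]=BB: continuation. acc=(acc<<6)|0x3B=0x5BB, pending=0
Byte[3]=F0: 4-byte lead. pending=3, acc=0x0

Answer: 3 0x0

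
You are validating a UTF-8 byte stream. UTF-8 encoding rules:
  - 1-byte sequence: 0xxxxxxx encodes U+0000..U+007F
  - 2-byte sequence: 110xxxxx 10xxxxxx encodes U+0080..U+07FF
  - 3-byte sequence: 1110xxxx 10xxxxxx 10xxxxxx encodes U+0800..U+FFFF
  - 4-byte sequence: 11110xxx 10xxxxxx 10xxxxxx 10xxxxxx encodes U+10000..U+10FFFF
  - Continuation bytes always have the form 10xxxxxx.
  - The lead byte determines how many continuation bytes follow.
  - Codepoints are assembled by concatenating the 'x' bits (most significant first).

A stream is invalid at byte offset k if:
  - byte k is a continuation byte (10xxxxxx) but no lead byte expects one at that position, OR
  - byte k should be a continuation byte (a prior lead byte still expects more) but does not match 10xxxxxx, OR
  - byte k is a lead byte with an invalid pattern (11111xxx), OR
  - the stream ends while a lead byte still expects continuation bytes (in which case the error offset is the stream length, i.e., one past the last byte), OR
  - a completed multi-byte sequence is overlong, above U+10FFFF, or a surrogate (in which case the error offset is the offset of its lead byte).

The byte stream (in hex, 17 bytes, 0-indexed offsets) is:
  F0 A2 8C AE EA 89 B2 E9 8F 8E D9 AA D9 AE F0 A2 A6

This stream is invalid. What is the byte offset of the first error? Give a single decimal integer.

Answer: 17

Derivation:
Byte[0]=F0: 4-byte lead, need 3 cont bytes. acc=0x0
Byte[1]=A2: continuation. acc=(acc<<6)|0x22=0x22
Byte[2]=8C: continuation. acc=(acc<<6)|0x0C=0x88C
Byte[3]=AE: continuation. acc=(acc<<6)|0x2E=0x2232E
Completed: cp=U+2232E (starts at byte 0)
Byte[4]=EA: 3-byte lead, need 2 cont bytes. acc=0xA
Byte[5]=89: continuation. acc=(acc<<6)|0x09=0x289
Byte[6]=B2: continuation. acc=(acc<<6)|0x32=0xA272
Completed: cp=U+A272 (starts at byte 4)
Byte[7]=E9: 3-byte lead, need 2 cont bytes. acc=0x9
Byte[8]=8F: continuation. acc=(acc<<6)|0x0F=0x24F
Byte[9]=8E: continuation. acc=(acc<<6)|0x0E=0x93CE
Completed: cp=U+93CE (starts at byte 7)
Byte[10]=D9: 2-byte lead, need 1 cont bytes. acc=0x19
Byte[11]=AA: continuation. acc=(acc<<6)|0x2A=0x66A
Completed: cp=U+066A (starts at byte 10)
Byte[12]=D9: 2-byte lead, need 1 cont bytes. acc=0x19
Byte[13]=AE: continuation. acc=(acc<<6)|0x2E=0x66E
Completed: cp=U+066E (starts at byte 12)
Byte[14]=F0: 4-byte lead, need 3 cont bytes. acc=0x0
Byte[15]=A2: continuation. acc=(acc<<6)|0x22=0x22
Byte[16]=A6: continuation. acc=(acc<<6)|0x26=0x8A6
Byte[17]: stream ended, expected continuation. INVALID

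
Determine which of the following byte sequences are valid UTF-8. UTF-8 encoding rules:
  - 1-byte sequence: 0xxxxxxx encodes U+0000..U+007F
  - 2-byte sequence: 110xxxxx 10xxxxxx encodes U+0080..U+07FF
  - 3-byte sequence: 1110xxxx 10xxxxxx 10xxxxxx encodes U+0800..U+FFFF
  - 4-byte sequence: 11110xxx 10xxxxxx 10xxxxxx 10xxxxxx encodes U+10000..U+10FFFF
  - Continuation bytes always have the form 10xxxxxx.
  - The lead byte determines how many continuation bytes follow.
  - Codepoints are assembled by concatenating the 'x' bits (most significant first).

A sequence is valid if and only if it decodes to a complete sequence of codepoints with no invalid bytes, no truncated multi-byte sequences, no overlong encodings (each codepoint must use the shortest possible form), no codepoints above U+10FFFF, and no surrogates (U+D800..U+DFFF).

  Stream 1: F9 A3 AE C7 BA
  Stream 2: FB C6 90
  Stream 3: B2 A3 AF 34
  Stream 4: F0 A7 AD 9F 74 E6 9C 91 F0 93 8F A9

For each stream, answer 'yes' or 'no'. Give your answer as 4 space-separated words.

Stream 1: error at byte offset 0. INVALID
Stream 2: error at byte offset 0. INVALID
Stream 3: error at byte offset 0. INVALID
Stream 4: decodes cleanly. VALID

Answer: no no no yes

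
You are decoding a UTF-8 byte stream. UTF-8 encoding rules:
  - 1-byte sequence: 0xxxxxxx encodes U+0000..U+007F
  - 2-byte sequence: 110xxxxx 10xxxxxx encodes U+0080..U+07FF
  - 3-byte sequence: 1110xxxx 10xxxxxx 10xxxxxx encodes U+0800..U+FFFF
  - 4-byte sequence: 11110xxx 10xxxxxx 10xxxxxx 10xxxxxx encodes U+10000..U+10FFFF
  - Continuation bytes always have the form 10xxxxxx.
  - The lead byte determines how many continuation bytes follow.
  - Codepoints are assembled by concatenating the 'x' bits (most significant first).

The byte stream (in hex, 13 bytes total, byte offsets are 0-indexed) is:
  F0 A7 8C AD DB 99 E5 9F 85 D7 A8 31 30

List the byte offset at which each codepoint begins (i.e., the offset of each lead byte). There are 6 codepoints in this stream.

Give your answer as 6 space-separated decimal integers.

Byte[0]=F0: 4-byte lead, need 3 cont bytes. acc=0x0
Byte[1]=A7: continuation. acc=(acc<<6)|0x27=0x27
Byte[2]=8C: continuation. acc=(acc<<6)|0x0C=0x9CC
Byte[3]=AD: continuation. acc=(acc<<6)|0x2D=0x2732D
Completed: cp=U+2732D (starts at byte 0)
Byte[4]=DB: 2-byte lead, need 1 cont bytes. acc=0x1B
Byte[5]=99: continuation. acc=(acc<<6)|0x19=0x6D9
Completed: cp=U+06D9 (starts at byte 4)
Byte[6]=E5: 3-byte lead, need 2 cont bytes. acc=0x5
Byte[7]=9F: continuation. acc=(acc<<6)|0x1F=0x15F
Byte[8]=85: continuation. acc=(acc<<6)|0x05=0x57C5
Completed: cp=U+57C5 (starts at byte 6)
Byte[9]=D7: 2-byte lead, need 1 cont bytes. acc=0x17
Byte[10]=A8: continuation. acc=(acc<<6)|0x28=0x5E8
Completed: cp=U+05E8 (starts at byte 9)
Byte[11]=31: 1-byte ASCII. cp=U+0031
Byte[12]=30: 1-byte ASCII. cp=U+0030

Answer: 0 4 6 9 11 12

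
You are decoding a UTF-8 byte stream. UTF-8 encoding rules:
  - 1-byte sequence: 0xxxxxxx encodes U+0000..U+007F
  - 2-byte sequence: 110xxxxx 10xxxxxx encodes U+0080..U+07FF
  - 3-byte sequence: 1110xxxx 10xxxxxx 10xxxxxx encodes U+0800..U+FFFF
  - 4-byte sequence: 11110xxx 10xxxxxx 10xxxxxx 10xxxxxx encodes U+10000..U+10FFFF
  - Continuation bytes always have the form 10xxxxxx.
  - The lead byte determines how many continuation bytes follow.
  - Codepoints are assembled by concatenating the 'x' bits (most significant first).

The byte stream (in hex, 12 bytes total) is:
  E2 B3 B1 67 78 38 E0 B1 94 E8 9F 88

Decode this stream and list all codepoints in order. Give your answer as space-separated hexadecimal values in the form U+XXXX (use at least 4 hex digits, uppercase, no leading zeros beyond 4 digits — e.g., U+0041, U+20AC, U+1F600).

Byte[0]=E2: 3-byte lead, need 2 cont bytes. acc=0x2
Byte[1]=B3: continuation. acc=(acc<<6)|0x33=0xB3
Byte[2]=B1: continuation. acc=(acc<<6)|0x31=0x2CF1
Completed: cp=U+2CF1 (starts at byte 0)
Byte[3]=67: 1-byte ASCII. cp=U+0067
Byte[4]=78: 1-byte ASCII. cp=U+0078
Byte[5]=38: 1-byte ASCII. cp=U+0038
Byte[6]=E0: 3-byte lead, need 2 cont bytes. acc=0x0
Byte[7]=B1: continuation. acc=(acc<<6)|0x31=0x31
Byte[8]=94: continuation. acc=(acc<<6)|0x14=0xC54
Completed: cp=U+0C54 (starts at byte 6)
Byte[9]=E8: 3-byte lead, need 2 cont bytes. acc=0x8
Byte[10]=9F: continuation. acc=(acc<<6)|0x1F=0x21F
Byte[11]=88: continuation. acc=(acc<<6)|0x08=0x87C8
Completed: cp=U+87C8 (starts at byte 9)

Answer: U+2CF1 U+0067 U+0078 U+0038 U+0C54 U+87C8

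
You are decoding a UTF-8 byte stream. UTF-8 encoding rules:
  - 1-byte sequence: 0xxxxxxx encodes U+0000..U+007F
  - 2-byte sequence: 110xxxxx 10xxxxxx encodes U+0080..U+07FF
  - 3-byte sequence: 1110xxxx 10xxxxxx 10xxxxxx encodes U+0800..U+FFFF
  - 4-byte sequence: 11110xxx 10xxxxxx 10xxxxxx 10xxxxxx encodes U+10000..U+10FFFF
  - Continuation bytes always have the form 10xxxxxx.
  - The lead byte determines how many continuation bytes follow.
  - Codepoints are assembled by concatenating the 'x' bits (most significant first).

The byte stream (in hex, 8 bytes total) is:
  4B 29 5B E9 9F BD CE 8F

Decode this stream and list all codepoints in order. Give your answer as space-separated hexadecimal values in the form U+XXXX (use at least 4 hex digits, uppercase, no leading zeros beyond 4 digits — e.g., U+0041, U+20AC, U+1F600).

Byte[0]=4B: 1-byte ASCII. cp=U+004B
Byte[1]=29: 1-byte ASCII. cp=U+0029
Byte[2]=5B: 1-byte ASCII. cp=U+005B
Byte[3]=E9: 3-byte lead, need 2 cont bytes. acc=0x9
Byte[4]=9F: continuation. acc=(acc<<6)|0x1F=0x25F
Byte[5]=BD: continuation. acc=(acc<<6)|0x3D=0x97FD
Completed: cp=U+97FD (starts at byte 3)
Byte[6]=CE: 2-byte lead, need 1 cont bytes. acc=0xE
Byte[7]=8F: continuation. acc=(acc<<6)|0x0F=0x38F
Completed: cp=U+038F (starts at byte 6)

Answer: U+004B U+0029 U+005B U+97FD U+038F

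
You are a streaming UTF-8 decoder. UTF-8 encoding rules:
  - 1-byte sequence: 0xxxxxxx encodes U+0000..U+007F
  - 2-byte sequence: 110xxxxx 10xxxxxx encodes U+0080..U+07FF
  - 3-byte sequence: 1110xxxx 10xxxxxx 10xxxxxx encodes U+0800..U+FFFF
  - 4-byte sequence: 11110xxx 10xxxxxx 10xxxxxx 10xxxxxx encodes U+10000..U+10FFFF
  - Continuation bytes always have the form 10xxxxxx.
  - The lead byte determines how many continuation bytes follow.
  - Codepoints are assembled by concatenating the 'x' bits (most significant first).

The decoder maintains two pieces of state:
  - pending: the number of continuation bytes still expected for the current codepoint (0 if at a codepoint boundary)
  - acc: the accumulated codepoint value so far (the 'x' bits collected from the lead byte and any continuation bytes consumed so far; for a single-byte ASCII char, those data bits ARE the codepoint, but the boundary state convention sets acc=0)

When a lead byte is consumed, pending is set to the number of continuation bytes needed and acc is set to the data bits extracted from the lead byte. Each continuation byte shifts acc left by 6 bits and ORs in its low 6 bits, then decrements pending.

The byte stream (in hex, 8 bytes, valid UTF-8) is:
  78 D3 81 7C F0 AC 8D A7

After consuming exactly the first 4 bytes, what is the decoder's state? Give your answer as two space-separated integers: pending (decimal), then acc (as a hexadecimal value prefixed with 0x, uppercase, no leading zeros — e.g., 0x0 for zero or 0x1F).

Byte[0]=78: 1-byte. pending=0, acc=0x0
Byte[1]=D3: 2-byte lead. pending=1, acc=0x13
Byte[2]=81: continuation. acc=(acc<<6)|0x01=0x4C1, pending=0
Byte[3]=7C: 1-byte. pending=0, acc=0x0

Answer: 0 0x0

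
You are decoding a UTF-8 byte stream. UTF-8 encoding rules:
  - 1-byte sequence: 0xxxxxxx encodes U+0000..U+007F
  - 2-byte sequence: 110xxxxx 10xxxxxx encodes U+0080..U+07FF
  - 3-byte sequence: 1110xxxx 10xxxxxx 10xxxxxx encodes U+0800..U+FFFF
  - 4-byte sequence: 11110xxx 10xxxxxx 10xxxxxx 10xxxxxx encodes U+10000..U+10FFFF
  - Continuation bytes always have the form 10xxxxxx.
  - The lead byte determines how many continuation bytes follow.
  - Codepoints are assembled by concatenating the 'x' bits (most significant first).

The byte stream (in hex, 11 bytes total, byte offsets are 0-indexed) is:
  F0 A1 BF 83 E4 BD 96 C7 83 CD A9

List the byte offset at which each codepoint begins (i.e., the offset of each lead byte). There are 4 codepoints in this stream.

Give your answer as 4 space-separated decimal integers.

Answer: 0 4 7 9

Derivation:
Byte[0]=F0: 4-byte lead, need 3 cont bytes. acc=0x0
Byte[1]=A1: continuation. acc=(acc<<6)|0x21=0x21
Byte[2]=BF: continuation. acc=(acc<<6)|0x3F=0x87F
Byte[3]=83: continuation. acc=(acc<<6)|0x03=0x21FC3
Completed: cp=U+21FC3 (starts at byte 0)
Byte[4]=E4: 3-byte lead, need 2 cont bytes. acc=0x4
Byte[5]=BD: continuation. acc=(acc<<6)|0x3D=0x13D
Byte[6]=96: continuation. acc=(acc<<6)|0x16=0x4F56
Completed: cp=U+4F56 (starts at byte 4)
Byte[7]=C7: 2-byte lead, need 1 cont bytes. acc=0x7
Byte[8]=83: continuation. acc=(acc<<6)|0x03=0x1C3
Completed: cp=U+01C3 (starts at byte 7)
Byte[9]=CD: 2-byte lead, need 1 cont bytes. acc=0xD
Byte[10]=A9: continuation. acc=(acc<<6)|0x29=0x369
Completed: cp=U+0369 (starts at byte 9)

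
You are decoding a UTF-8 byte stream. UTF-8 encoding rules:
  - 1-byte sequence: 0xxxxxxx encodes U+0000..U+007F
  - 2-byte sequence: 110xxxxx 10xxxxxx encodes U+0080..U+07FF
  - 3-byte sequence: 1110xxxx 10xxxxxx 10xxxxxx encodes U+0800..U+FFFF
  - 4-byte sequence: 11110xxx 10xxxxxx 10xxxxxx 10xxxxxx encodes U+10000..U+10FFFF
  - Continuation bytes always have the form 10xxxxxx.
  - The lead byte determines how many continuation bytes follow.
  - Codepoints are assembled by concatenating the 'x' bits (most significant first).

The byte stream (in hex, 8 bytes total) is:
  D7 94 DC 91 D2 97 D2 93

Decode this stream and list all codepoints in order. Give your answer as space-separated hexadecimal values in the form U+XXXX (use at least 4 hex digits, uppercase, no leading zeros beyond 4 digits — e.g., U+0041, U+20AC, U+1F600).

Answer: U+05D4 U+0711 U+0497 U+0493

Derivation:
Byte[0]=D7: 2-byte lead, need 1 cont bytes. acc=0x17
Byte[1]=94: continuation. acc=(acc<<6)|0x14=0x5D4
Completed: cp=U+05D4 (starts at byte 0)
Byte[2]=DC: 2-byte lead, need 1 cont bytes. acc=0x1C
Byte[3]=91: continuation. acc=(acc<<6)|0x11=0x711
Completed: cp=U+0711 (starts at byte 2)
Byte[4]=D2: 2-byte lead, need 1 cont bytes. acc=0x12
Byte[5]=97: continuation. acc=(acc<<6)|0x17=0x497
Completed: cp=U+0497 (starts at byte 4)
Byte[6]=D2: 2-byte lead, need 1 cont bytes. acc=0x12
Byte[7]=93: continuation. acc=(acc<<6)|0x13=0x493
Completed: cp=U+0493 (starts at byte 6)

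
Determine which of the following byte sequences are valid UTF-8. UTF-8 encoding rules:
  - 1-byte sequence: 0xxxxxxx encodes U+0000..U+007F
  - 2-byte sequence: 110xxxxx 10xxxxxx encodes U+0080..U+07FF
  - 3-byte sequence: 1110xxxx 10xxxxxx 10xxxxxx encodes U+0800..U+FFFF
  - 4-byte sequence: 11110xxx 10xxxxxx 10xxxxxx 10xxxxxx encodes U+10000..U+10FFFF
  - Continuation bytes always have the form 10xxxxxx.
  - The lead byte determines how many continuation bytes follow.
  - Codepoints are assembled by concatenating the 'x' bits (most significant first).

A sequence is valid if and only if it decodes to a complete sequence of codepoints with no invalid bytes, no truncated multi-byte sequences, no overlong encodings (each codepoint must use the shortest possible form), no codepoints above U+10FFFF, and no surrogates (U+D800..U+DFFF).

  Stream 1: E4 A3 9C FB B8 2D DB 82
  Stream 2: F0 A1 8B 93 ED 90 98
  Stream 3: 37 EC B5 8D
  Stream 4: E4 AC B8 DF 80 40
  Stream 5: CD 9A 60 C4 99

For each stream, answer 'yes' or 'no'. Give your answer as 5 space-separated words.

Stream 1: error at byte offset 3. INVALID
Stream 2: decodes cleanly. VALID
Stream 3: decodes cleanly. VALID
Stream 4: decodes cleanly. VALID
Stream 5: decodes cleanly. VALID

Answer: no yes yes yes yes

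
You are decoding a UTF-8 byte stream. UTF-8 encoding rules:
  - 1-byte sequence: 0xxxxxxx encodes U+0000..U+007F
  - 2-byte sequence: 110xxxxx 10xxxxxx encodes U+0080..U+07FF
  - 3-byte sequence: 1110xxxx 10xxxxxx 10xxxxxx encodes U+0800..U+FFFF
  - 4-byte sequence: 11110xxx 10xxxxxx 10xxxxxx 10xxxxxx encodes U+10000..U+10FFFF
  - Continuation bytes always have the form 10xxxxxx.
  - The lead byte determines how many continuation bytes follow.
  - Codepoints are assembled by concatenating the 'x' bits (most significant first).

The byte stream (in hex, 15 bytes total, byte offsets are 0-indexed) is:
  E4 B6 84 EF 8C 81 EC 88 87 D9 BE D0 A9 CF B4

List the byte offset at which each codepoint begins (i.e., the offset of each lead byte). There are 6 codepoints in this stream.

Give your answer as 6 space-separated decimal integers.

Byte[0]=E4: 3-byte lead, need 2 cont bytes. acc=0x4
Byte[1]=B6: continuation. acc=(acc<<6)|0x36=0x136
Byte[2]=84: continuation. acc=(acc<<6)|0x04=0x4D84
Completed: cp=U+4D84 (starts at byte 0)
Byte[3]=EF: 3-byte lead, need 2 cont bytes. acc=0xF
Byte[4]=8C: continuation. acc=(acc<<6)|0x0C=0x3CC
Byte[5]=81: continuation. acc=(acc<<6)|0x01=0xF301
Completed: cp=U+F301 (starts at byte 3)
Byte[6]=EC: 3-byte lead, need 2 cont bytes. acc=0xC
Byte[7]=88: continuation. acc=(acc<<6)|0x08=0x308
Byte[8]=87: continuation. acc=(acc<<6)|0x07=0xC207
Completed: cp=U+C207 (starts at byte 6)
Byte[9]=D9: 2-byte lead, need 1 cont bytes. acc=0x19
Byte[10]=BE: continuation. acc=(acc<<6)|0x3E=0x67E
Completed: cp=U+067E (starts at byte 9)
Byte[11]=D0: 2-byte lead, need 1 cont bytes. acc=0x10
Byte[12]=A9: continuation. acc=(acc<<6)|0x29=0x429
Completed: cp=U+0429 (starts at byte 11)
Byte[13]=CF: 2-byte lead, need 1 cont bytes. acc=0xF
Byte[14]=B4: continuation. acc=(acc<<6)|0x34=0x3F4
Completed: cp=U+03F4 (starts at byte 13)

Answer: 0 3 6 9 11 13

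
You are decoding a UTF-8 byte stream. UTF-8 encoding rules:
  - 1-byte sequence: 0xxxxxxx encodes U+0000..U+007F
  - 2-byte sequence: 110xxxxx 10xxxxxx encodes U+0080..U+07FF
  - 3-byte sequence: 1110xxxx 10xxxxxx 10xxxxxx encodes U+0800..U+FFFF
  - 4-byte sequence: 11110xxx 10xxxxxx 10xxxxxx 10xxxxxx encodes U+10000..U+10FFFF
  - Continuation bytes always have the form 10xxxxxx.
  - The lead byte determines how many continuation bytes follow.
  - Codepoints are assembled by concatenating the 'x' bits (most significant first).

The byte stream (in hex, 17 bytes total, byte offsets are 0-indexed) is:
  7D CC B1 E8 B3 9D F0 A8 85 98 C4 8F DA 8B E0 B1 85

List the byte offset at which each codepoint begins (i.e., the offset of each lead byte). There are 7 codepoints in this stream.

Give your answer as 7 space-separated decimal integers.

Answer: 0 1 3 6 10 12 14

Derivation:
Byte[0]=7D: 1-byte ASCII. cp=U+007D
Byte[1]=CC: 2-byte lead, need 1 cont bytes. acc=0xC
Byte[2]=B1: continuation. acc=(acc<<6)|0x31=0x331
Completed: cp=U+0331 (starts at byte 1)
Byte[3]=E8: 3-byte lead, need 2 cont bytes. acc=0x8
Byte[4]=B3: continuation. acc=(acc<<6)|0x33=0x233
Byte[5]=9D: continuation. acc=(acc<<6)|0x1D=0x8CDD
Completed: cp=U+8CDD (starts at byte 3)
Byte[6]=F0: 4-byte lead, need 3 cont bytes. acc=0x0
Byte[7]=A8: continuation. acc=(acc<<6)|0x28=0x28
Byte[8]=85: continuation. acc=(acc<<6)|0x05=0xA05
Byte[9]=98: continuation. acc=(acc<<6)|0x18=0x28158
Completed: cp=U+28158 (starts at byte 6)
Byte[10]=C4: 2-byte lead, need 1 cont bytes. acc=0x4
Byte[11]=8F: continuation. acc=(acc<<6)|0x0F=0x10F
Completed: cp=U+010F (starts at byte 10)
Byte[12]=DA: 2-byte lead, need 1 cont bytes. acc=0x1A
Byte[13]=8B: continuation. acc=(acc<<6)|0x0B=0x68B
Completed: cp=U+068B (starts at byte 12)
Byte[14]=E0: 3-byte lead, need 2 cont bytes. acc=0x0
Byte[15]=B1: continuation. acc=(acc<<6)|0x31=0x31
Byte[16]=85: continuation. acc=(acc<<6)|0x05=0xC45
Completed: cp=U+0C45 (starts at byte 14)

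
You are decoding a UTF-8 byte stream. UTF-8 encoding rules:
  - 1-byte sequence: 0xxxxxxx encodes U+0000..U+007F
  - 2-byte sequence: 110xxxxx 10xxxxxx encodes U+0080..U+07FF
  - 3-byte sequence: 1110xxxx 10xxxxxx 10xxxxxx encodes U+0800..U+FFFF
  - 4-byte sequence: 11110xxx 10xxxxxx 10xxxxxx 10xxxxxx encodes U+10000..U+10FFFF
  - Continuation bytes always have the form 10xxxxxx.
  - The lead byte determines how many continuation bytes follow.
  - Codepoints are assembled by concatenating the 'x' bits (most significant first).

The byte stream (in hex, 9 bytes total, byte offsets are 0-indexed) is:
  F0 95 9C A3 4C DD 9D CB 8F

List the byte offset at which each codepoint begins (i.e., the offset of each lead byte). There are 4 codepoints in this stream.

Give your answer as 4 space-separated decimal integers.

Answer: 0 4 5 7

Derivation:
Byte[0]=F0: 4-byte lead, need 3 cont bytes. acc=0x0
Byte[1]=95: continuation. acc=(acc<<6)|0x15=0x15
Byte[2]=9C: continuation. acc=(acc<<6)|0x1C=0x55C
Byte[3]=A3: continuation. acc=(acc<<6)|0x23=0x15723
Completed: cp=U+15723 (starts at byte 0)
Byte[4]=4C: 1-byte ASCII. cp=U+004C
Byte[5]=DD: 2-byte lead, need 1 cont bytes. acc=0x1D
Byte[6]=9D: continuation. acc=(acc<<6)|0x1D=0x75D
Completed: cp=U+075D (starts at byte 5)
Byte[7]=CB: 2-byte lead, need 1 cont bytes. acc=0xB
Byte[8]=8F: continuation. acc=(acc<<6)|0x0F=0x2CF
Completed: cp=U+02CF (starts at byte 7)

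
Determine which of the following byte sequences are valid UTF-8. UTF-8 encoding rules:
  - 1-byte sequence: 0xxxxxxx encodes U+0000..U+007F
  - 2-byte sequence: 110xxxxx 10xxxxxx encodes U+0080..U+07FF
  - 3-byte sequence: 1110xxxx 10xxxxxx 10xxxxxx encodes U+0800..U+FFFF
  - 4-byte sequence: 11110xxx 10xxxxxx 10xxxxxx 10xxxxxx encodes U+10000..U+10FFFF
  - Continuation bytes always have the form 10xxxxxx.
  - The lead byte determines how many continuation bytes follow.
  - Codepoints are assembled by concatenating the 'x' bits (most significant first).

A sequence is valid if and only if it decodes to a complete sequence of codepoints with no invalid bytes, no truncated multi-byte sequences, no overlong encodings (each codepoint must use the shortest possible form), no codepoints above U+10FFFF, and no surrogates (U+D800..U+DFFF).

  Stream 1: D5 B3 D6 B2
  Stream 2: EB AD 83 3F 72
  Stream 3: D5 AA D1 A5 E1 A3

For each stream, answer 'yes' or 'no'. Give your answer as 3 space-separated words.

Stream 1: decodes cleanly. VALID
Stream 2: decodes cleanly. VALID
Stream 3: error at byte offset 6. INVALID

Answer: yes yes no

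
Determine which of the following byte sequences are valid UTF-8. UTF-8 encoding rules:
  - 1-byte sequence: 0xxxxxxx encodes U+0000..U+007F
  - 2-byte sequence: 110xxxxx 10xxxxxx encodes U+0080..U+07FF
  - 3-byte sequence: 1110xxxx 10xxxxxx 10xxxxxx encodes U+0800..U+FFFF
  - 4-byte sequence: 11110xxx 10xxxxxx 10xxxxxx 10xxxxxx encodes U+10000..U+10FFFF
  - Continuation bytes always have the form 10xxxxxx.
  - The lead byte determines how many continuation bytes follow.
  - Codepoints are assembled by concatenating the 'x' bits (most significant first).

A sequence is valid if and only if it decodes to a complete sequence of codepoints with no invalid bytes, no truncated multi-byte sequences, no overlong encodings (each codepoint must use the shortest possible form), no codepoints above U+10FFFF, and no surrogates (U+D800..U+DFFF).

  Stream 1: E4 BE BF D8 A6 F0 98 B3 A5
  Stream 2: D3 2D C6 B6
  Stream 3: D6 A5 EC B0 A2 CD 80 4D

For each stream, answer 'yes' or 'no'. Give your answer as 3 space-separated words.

Answer: yes no yes

Derivation:
Stream 1: decodes cleanly. VALID
Stream 2: error at byte offset 1. INVALID
Stream 3: decodes cleanly. VALID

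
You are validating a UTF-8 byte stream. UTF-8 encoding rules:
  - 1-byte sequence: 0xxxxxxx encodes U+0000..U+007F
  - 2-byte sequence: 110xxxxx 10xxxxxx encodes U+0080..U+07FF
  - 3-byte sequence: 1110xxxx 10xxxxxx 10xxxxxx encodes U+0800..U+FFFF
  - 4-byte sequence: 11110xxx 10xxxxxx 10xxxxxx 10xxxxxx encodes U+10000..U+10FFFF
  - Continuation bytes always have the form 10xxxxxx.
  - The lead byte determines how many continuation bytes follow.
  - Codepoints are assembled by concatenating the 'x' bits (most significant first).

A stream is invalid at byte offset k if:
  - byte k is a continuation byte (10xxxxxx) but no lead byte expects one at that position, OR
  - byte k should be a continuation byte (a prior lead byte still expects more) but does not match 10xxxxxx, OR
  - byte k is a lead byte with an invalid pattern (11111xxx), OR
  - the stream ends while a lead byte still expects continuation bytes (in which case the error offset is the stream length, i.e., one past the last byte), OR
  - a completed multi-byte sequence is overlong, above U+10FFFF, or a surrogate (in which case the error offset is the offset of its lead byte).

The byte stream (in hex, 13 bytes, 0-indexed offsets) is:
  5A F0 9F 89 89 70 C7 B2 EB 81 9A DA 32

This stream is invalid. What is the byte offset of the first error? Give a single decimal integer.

Answer: 12

Derivation:
Byte[0]=5A: 1-byte ASCII. cp=U+005A
Byte[1]=F0: 4-byte lead, need 3 cont bytes. acc=0x0
Byte[2]=9F: continuation. acc=(acc<<6)|0x1F=0x1F
Byte[3]=89: continuation. acc=(acc<<6)|0x09=0x7C9
Byte[4]=89: continuation. acc=(acc<<6)|0x09=0x1F249
Completed: cp=U+1F249 (starts at byte 1)
Byte[5]=70: 1-byte ASCII. cp=U+0070
Byte[6]=C7: 2-byte lead, need 1 cont bytes. acc=0x7
Byte[7]=B2: continuation. acc=(acc<<6)|0x32=0x1F2
Completed: cp=U+01F2 (starts at byte 6)
Byte[8]=EB: 3-byte lead, need 2 cont bytes. acc=0xB
Byte[9]=81: continuation. acc=(acc<<6)|0x01=0x2C1
Byte[10]=9A: continuation. acc=(acc<<6)|0x1A=0xB05A
Completed: cp=U+B05A (starts at byte 8)
Byte[11]=DA: 2-byte lead, need 1 cont bytes. acc=0x1A
Byte[12]=32: expected 10xxxxxx continuation. INVALID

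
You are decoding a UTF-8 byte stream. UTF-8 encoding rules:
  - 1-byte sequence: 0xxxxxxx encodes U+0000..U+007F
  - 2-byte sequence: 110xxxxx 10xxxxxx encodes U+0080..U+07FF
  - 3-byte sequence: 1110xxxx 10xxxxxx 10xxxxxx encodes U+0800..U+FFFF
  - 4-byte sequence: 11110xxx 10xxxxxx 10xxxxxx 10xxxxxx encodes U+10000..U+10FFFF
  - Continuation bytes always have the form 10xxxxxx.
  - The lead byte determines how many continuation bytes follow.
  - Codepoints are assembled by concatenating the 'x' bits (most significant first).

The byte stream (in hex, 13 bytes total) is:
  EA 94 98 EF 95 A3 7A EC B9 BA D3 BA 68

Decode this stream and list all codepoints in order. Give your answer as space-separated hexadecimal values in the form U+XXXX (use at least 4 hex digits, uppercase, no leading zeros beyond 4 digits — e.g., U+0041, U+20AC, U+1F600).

Byte[0]=EA: 3-byte lead, need 2 cont bytes. acc=0xA
Byte[1]=94: continuation. acc=(acc<<6)|0x14=0x294
Byte[2]=98: continuation. acc=(acc<<6)|0x18=0xA518
Completed: cp=U+A518 (starts at byte 0)
Byte[3]=EF: 3-byte lead, need 2 cont bytes. acc=0xF
Byte[4]=95: continuation. acc=(acc<<6)|0x15=0x3D5
Byte[5]=A3: continuation. acc=(acc<<6)|0x23=0xF563
Completed: cp=U+F563 (starts at byte 3)
Byte[6]=7A: 1-byte ASCII. cp=U+007A
Byte[7]=EC: 3-byte lead, need 2 cont bytes. acc=0xC
Byte[8]=B9: continuation. acc=(acc<<6)|0x39=0x339
Byte[9]=BA: continuation. acc=(acc<<6)|0x3A=0xCE7A
Completed: cp=U+CE7A (starts at byte 7)
Byte[10]=D3: 2-byte lead, need 1 cont bytes. acc=0x13
Byte[11]=BA: continuation. acc=(acc<<6)|0x3A=0x4FA
Completed: cp=U+04FA (starts at byte 10)
Byte[12]=68: 1-byte ASCII. cp=U+0068

Answer: U+A518 U+F563 U+007A U+CE7A U+04FA U+0068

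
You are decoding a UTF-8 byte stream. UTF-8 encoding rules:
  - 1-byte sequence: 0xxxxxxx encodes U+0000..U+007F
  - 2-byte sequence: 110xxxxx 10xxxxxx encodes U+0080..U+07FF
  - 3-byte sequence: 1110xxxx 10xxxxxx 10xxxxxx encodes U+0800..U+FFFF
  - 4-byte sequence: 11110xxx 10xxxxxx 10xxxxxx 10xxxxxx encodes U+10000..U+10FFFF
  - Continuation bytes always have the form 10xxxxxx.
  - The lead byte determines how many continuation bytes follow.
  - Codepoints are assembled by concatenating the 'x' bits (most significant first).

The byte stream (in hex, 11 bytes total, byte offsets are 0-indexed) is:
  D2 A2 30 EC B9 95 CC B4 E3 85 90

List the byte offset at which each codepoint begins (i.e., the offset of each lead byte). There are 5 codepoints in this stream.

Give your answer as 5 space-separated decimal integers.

Answer: 0 2 3 6 8

Derivation:
Byte[0]=D2: 2-byte lead, need 1 cont bytes. acc=0x12
Byte[1]=A2: continuation. acc=(acc<<6)|0x22=0x4A2
Completed: cp=U+04A2 (starts at byte 0)
Byte[2]=30: 1-byte ASCII. cp=U+0030
Byte[3]=EC: 3-byte lead, need 2 cont bytes. acc=0xC
Byte[4]=B9: continuation. acc=(acc<<6)|0x39=0x339
Byte[5]=95: continuation. acc=(acc<<6)|0x15=0xCE55
Completed: cp=U+CE55 (starts at byte 3)
Byte[6]=CC: 2-byte lead, need 1 cont bytes. acc=0xC
Byte[7]=B4: continuation. acc=(acc<<6)|0x34=0x334
Completed: cp=U+0334 (starts at byte 6)
Byte[8]=E3: 3-byte lead, need 2 cont bytes. acc=0x3
Byte[9]=85: continuation. acc=(acc<<6)|0x05=0xC5
Byte[10]=90: continuation. acc=(acc<<6)|0x10=0x3150
Completed: cp=U+3150 (starts at byte 8)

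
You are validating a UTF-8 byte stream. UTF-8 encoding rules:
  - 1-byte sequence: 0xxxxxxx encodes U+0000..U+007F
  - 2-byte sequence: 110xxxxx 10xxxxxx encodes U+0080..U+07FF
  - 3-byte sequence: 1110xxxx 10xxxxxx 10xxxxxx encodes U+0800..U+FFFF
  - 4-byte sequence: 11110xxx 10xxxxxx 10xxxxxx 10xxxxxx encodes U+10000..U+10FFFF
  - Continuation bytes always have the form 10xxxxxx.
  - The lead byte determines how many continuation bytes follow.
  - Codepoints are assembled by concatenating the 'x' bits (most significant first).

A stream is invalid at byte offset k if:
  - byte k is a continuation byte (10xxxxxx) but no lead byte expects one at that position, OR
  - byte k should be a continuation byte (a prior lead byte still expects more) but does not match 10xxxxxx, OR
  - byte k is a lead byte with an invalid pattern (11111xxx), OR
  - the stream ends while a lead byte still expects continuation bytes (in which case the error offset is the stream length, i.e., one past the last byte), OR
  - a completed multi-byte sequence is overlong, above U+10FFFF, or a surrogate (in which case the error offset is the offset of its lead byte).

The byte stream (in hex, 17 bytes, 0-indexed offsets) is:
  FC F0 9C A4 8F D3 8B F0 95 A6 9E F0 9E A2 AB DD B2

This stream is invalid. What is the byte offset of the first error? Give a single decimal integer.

Byte[0]=FC: INVALID lead byte (not 0xxx/110x/1110/11110)

Answer: 0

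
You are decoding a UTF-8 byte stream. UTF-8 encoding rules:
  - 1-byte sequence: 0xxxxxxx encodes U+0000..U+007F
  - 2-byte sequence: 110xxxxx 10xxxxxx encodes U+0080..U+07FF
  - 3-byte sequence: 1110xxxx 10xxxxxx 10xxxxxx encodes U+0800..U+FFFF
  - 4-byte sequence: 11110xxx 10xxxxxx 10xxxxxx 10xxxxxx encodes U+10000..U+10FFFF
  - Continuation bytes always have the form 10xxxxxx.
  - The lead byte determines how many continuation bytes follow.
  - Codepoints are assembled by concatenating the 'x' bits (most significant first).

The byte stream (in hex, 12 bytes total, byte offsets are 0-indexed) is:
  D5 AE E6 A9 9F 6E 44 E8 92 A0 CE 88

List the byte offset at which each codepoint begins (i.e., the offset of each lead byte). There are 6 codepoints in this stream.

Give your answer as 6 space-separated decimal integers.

Answer: 0 2 5 6 7 10

Derivation:
Byte[0]=D5: 2-byte lead, need 1 cont bytes. acc=0x15
Byte[1]=AE: continuation. acc=(acc<<6)|0x2E=0x56E
Completed: cp=U+056E (starts at byte 0)
Byte[2]=E6: 3-byte lead, need 2 cont bytes. acc=0x6
Byte[3]=A9: continuation. acc=(acc<<6)|0x29=0x1A9
Byte[4]=9F: continuation. acc=(acc<<6)|0x1F=0x6A5F
Completed: cp=U+6A5F (starts at byte 2)
Byte[5]=6E: 1-byte ASCII. cp=U+006E
Byte[6]=44: 1-byte ASCII. cp=U+0044
Byte[7]=E8: 3-byte lead, need 2 cont bytes. acc=0x8
Byte[8]=92: continuation. acc=(acc<<6)|0x12=0x212
Byte[9]=A0: continuation. acc=(acc<<6)|0x20=0x84A0
Completed: cp=U+84A0 (starts at byte 7)
Byte[10]=CE: 2-byte lead, need 1 cont bytes. acc=0xE
Byte[11]=88: continuation. acc=(acc<<6)|0x08=0x388
Completed: cp=U+0388 (starts at byte 10)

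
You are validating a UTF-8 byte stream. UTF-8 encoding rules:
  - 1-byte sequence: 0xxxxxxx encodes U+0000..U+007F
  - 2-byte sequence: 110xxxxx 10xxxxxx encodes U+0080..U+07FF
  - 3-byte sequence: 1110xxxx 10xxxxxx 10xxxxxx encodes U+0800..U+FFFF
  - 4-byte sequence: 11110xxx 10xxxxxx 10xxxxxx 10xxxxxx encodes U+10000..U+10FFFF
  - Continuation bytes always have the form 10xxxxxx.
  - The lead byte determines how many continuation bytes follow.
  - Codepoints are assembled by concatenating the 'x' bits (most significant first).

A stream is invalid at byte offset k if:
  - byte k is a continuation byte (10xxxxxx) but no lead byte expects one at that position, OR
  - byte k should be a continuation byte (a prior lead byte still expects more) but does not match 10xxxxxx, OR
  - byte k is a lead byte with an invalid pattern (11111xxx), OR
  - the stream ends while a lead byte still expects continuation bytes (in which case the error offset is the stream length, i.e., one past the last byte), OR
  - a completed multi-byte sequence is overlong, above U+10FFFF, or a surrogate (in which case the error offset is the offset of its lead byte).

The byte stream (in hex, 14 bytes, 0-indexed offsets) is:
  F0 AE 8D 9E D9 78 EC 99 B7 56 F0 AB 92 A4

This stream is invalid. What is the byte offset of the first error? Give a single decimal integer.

Answer: 5

Derivation:
Byte[0]=F0: 4-byte lead, need 3 cont bytes. acc=0x0
Byte[1]=AE: continuation. acc=(acc<<6)|0x2E=0x2E
Byte[2]=8D: continuation. acc=(acc<<6)|0x0D=0xB8D
Byte[3]=9E: continuation. acc=(acc<<6)|0x1E=0x2E35E
Completed: cp=U+2E35E (starts at byte 0)
Byte[4]=D9: 2-byte lead, need 1 cont bytes. acc=0x19
Byte[5]=78: expected 10xxxxxx continuation. INVALID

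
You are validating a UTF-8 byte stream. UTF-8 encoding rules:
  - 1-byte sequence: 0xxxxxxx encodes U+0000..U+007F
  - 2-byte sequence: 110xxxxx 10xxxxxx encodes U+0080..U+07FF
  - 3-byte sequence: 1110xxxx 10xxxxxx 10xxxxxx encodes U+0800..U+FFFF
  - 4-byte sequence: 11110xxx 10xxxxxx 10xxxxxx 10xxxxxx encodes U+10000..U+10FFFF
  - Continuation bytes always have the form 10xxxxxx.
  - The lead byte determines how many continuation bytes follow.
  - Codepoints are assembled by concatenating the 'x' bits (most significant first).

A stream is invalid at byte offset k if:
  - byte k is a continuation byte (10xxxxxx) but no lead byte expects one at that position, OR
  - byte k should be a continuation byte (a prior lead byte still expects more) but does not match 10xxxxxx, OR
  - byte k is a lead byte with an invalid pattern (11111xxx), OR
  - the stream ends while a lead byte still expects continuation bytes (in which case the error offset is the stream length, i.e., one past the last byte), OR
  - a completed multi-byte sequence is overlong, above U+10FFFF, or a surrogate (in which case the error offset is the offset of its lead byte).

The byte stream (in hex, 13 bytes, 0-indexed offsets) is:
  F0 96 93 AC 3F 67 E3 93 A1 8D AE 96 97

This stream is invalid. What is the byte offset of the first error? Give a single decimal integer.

Byte[0]=F0: 4-byte lead, need 3 cont bytes. acc=0x0
Byte[1]=96: continuation. acc=(acc<<6)|0x16=0x16
Byte[2]=93: continuation. acc=(acc<<6)|0x13=0x593
Byte[3]=AC: continuation. acc=(acc<<6)|0x2C=0x164EC
Completed: cp=U+164EC (starts at byte 0)
Byte[4]=3F: 1-byte ASCII. cp=U+003F
Byte[5]=67: 1-byte ASCII. cp=U+0067
Byte[6]=E3: 3-byte lead, need 2 cont bytes. acc=0x3
Byte[7]=93: continuation. acc=(acc<<6)|0x13=0xD3
Byte[8]=A1: continuation. acc=(acc<<6)|0x21=0x34E1
Completed: cp=U+34E1 (starts at byte 6)
Byte[9]=8D: INVALID lead byte (not 0xxx/110x/1110/11110)

Answer: 9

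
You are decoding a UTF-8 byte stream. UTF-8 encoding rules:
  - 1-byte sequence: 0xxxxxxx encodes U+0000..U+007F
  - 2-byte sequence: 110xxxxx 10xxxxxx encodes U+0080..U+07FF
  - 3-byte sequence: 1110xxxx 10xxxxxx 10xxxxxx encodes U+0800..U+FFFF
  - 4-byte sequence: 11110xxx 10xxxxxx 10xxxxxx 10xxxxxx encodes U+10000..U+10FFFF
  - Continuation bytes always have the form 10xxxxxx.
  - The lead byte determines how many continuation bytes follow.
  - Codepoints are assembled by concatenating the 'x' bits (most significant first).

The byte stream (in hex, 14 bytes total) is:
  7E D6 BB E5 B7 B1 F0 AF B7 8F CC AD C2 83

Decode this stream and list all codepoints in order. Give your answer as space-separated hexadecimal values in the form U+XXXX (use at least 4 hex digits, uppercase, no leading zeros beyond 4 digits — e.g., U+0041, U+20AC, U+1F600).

Byte[0]=7E: 1-byte ASCII. cp=U+007E
Byte[1]=D6: 2-byte lead, need 1 cont bytes. acc=0x16
Byte[2]=BB: continuation. acc=(acc<<6)|0x3B=0x5BB
Completed: cp=U+05BB (starts at byte 1)
Byte[3]=E5: 3-byte lead, need 2 cont bytes. acc=0x5
Byte[4]=B7: continuation. acc=(acc<<6)|0x37=0x177
Byte[5]=B1: continuation. acc=(acc<<6)|0x31=0x5DF1
Completed: cp=U+5DF1 (starts at byte 3)
Byte[6]=F0: 4-byte lead, need 3 cont bytes. acc=0x0
Byte[7]=AF: continuation. acc=(acc<<6)|0x2F=0x2F
Byte[8]=B7: continuation. acc=(acc<<6)|0x37=0xBF7
Byte[9]=8F: continuation. acc=(acc<<6)|0x0F=0x2FDCF
Completed: cp=U+2FDCF (starts at byte 6)
Byte[10]=CC: 2-byte lead, need 1 cont bytes. acc=0xC
Byte[11]=AD: continuation. acc=(acc<<6)|0x2D=0x32D
Completed: cp=U+032D (starts at byte 10)
Byte[12]=C2: 2-byte lead, need 1 cont bytes. acc=0x2
Byte[13]=83: continuation. acc=(acc<<6)|0x03=0x83
Completed: cp=U+0083 (starts at byte 12)

Answer: U+007E U+05BB U+5DF1 U+2FDCF U+032D U+0083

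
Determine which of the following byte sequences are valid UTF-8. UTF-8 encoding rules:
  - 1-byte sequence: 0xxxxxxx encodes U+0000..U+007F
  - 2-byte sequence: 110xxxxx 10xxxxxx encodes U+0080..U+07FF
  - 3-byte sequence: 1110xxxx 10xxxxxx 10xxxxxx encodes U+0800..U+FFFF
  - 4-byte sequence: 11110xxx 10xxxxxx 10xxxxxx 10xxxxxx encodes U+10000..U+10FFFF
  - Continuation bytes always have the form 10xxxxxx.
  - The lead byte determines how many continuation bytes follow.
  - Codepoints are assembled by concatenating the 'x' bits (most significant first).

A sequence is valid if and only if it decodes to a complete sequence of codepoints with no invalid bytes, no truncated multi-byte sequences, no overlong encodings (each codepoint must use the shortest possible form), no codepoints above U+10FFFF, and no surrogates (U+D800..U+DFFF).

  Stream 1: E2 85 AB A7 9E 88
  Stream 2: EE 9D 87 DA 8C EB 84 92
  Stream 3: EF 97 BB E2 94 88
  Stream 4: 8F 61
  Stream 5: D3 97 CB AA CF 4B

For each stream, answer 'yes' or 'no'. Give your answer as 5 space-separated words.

Stream 1: error at byte offset 3. INVALID
Stream 2: decodes cleanly. VALID
Stream 3: decodes cleanly. VALID
Stream 4: error at byte offset 0. INVALID
Stream 5: error at byte offset 5. INVALID

Answer: no yes yes no no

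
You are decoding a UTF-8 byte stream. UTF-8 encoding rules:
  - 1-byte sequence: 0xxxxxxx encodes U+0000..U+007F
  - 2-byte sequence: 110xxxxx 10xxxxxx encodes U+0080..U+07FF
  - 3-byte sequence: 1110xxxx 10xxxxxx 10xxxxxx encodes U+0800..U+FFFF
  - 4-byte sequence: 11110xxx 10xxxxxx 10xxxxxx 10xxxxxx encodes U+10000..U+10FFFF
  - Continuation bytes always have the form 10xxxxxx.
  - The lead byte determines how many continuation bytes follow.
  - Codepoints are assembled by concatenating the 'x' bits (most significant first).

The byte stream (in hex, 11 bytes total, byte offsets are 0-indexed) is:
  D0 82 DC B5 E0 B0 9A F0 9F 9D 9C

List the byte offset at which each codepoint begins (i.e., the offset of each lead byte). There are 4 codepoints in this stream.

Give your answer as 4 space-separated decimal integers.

Answer: 0 2 4 7

Derivation:
Byte[0]=D0: 2-byte lead, need 1 cont bytes. acc=0x10
Byte[1]=82: continuation. acc=(acc<<6)|0x02=0x402
Completed: cp=U+0402 (starts at byte 0)
Byte[2]=DC: 2-byte lead, need 1 cont bytes. acc=0x1C
Byte[3]=B5: continuation. acc=(acc<<6)|0x35=0x735
Completed: cp=U+0735 (starts at byte 2)
Byte[4]=E0: 3-byte lead, need 2 cont bytes. acc=0x0
Byte[5]=B0: continuation. acc=(acc<<6)|0x30=0x30
Byte[6]=9A: continuation. acc=(acc<<6)|0x1A=0xC1A
Completed: cp=U+0C1A (starts at byte 4)
Byte[7]=F0: 4-byte lead, need 3 cont bytes. acc=0x0
Byte[8]=9F: continuation. acc=(acc<<6)|0x1F=0x1F
Byte[9]=9D: continuation. acc=(acc<<6)|0x1D=0x7DD
Byte[10]=9C: continuation. acc=(acc<<6)|0x1C=0x1F75C
Completed: cp=U+1F75C (starts at byte 7)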